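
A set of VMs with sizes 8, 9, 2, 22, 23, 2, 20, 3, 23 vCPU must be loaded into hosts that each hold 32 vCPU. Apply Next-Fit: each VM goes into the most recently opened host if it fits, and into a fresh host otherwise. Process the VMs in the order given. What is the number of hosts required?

5 hosts

host 1: place 8 vCPU, 24 vCPU left
host 1: place 9 vCPU, 15 vCPU left
host 1: place 2 vCPU, 13 vCPU left
host 2: place 22 vCPU, 10 vCPU left
host 3: place 23 vCPU, 9 vCPU left
host 3: place 2 vCPU, 7 vCPU left
host 4: place 20 vCPU, 12 vCPU left
host 4: place 3 vCPU, 9 vCPU left
host 5: place 23 vCPU, 9 vCPU left
Final hosts: [8,9,2] [22] [23,2] [20,3] [23].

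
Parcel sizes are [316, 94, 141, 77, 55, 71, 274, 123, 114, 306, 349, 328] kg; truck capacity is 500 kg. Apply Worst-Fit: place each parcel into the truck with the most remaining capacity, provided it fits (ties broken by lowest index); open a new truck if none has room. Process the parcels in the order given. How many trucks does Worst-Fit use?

Put 316 kg in truck 1; 184 kg remain.
Put 94 kg in truck 1; 90 kg remain.
Put 141 kg in truck 2; 359 kg remain.
Put 77 kg in truck 2; 282 kg remain.
Put 55 kg in truck 2; 227 kg remain.
Put 71 kg in truck 2; 156 kg remain.
Put 274 kg in truck 3; 226 kg remain.
Put 123 kg in truck 3; 103 kg remain.
Put 114 kg in truck 2; 42 kg remain.
Put 306 kg in truck 4; 194 kg remain.
Put 349 kg in truck 5; 151 kg remain.
Put 328 kg in truck 6; 172 kg remain.

6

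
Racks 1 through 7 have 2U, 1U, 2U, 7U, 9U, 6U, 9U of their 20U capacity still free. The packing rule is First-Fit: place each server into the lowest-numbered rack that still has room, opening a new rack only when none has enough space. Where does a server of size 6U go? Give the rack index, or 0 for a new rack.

4

Racks with room: rack 4 (7U), rack 5 (9U), rack 6 (6U), rack 7 (9U).
The first with room is rack 4.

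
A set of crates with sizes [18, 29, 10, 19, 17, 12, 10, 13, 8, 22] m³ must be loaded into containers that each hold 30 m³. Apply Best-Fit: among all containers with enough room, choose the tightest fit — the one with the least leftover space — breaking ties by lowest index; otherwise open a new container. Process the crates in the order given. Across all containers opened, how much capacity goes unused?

18 m³ → container 1 (remaining 12 m³)
29 m³ → container 2 (remaining 1 m³)
10 m³ → container 1 (remaining 2 m³)
19 m³ → container 3 (remaining 11 m³)
17 m³ → container 4 (remaining 13 m³)
12 m³ → container 4 (remaining 1 m³)
10 m³ → container 3 (remaining 1 m³)
13 m³ → container 5 (remaining 17 m³)
8 m³ → container 5 (remaining 9 m³)
22 m³ → container 6 (remaining 8 m³)
6 containers × 30 m³ = 180 m³; used 158 m³; unused 22 m³.

22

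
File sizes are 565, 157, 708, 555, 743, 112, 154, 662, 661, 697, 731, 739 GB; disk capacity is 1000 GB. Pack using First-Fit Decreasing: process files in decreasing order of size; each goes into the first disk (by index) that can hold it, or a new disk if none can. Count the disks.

9

Sorted descending: 743, 739, 731, 708, 697, 662, 661, 565, 555, 157, 154, 112.
Put 743 GB in disk 1; 257 GB remain.
Put 739 GB in disk 2; 261 GB remain.
Put 731 GB in disk 3; 269 GB remain.
Put 708 GB in disk 4; 292 GB remain.
Put 697 GB in disk 5; 303 GB remain.
Put 662 GB in disk 6; 338 GB remain.
Put 661 GB in disk 7; 339 GB remain.
Put 565 GB in disk 8; 435 GB remain.
Put 555 GB in disk 9; 445 GB remain.
Put 157 GB in disk 1; 100 GB remain.
Put 154 GB in disk 2; 107 GB remain.
Put 112 GB in disk 3; 157 GB remain.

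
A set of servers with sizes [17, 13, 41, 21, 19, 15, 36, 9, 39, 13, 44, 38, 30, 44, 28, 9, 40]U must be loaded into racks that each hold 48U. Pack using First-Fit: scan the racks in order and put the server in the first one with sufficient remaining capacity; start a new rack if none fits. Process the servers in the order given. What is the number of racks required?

17U → rack 1 (remaining 31U)
13U → rack 1 (remaining 18U)
41U → rack 2 (remaining 7U)
21U → rack 3 (remaining 27U)
19U → rack 3 (remaining 8U)
15U → rack 1 (remaining 3U)
36U → rack 4 (remaining 12U)
9U → rack 4 (remaining 3U)
39U → rack 5 (remaining 9U)
13U → rack 6 (remaining 35U)
44U → rack 7 (remaining 4U)
38U → rack 8 (remaining 10U)
30U → rack 6 (remaining 5U)
44U → rack 9 (remaining 4U)
28U → rack 10 (remaining 20U)
9U → rack 5 (remaining 0U)
40U → rack 11 (remaining 8U)

11 racks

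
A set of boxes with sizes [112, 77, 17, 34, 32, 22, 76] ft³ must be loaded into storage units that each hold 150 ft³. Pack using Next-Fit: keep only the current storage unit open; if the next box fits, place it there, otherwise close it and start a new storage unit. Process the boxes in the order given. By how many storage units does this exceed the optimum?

0

Next-Fit: [112] [77,17,34] [32,22,76] → 3 storage units.
Total size 370 ft³; any packing needs at least ⌈370/150⌉ = 3 storage units.
So 3 is already optimal.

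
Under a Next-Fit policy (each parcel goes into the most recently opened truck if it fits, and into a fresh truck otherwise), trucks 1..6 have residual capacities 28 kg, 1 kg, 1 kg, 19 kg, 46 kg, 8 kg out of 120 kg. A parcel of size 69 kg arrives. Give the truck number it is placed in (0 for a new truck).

Next-Fit only looks at truck 6, which has 8 kg free.
69 kg does not fit, so a new truck is opened.

0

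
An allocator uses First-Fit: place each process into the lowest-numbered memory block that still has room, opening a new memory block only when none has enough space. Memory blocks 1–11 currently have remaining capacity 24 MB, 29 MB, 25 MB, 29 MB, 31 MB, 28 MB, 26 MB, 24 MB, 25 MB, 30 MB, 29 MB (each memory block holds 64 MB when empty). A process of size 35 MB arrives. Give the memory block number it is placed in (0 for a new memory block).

No memory block has ≥ 35 MB free, so a new memory block is opened.

0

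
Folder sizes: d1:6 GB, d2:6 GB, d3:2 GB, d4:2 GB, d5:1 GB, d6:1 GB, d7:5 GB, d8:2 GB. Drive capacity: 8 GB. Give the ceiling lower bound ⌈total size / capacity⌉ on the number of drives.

Total size = 6 + 6 + 2 + 2 + 1 + 1 + 5 + 2 = 25 GB.
⌈25 / 8⌉ = 4.

4 drives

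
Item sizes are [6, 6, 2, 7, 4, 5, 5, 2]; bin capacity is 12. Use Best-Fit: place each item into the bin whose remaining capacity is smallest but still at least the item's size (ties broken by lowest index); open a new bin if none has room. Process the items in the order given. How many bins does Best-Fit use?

Put 6 in bin 1; 6 remain.
Put 6 in bin 1; 0 remain.
Put 2 in bin 2; 10 remain.
Put 7 in bin 2; 3 remain.
Put 4 in bin 3; 8 remain.
Put 5 in bin 3; 3 remain.
Put 5 in bin 4; 7 remain.
Put 2 in bin 2; 1 remain.
Final bins: [6,6] [2,7,2] [4,5] [5].

4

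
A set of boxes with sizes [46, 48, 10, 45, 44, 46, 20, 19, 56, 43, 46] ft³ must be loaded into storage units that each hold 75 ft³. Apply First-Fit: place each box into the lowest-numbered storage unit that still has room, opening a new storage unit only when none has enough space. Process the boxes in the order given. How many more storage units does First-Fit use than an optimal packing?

0

First-Fit: [46,10,19] [48,20] [45] [44] [46] [56] [43] [46] → 8 storage units.
8 boxes exceed 37.5 ft³ (half the capacity), and no two of those can share a storage unit, so at least 8 storage units are needed.
So 8 is already optimal.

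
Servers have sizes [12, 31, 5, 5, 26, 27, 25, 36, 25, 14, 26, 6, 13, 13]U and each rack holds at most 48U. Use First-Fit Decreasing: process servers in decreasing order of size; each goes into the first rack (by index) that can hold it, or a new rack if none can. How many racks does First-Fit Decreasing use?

Sorted descending: 36, 31, 27, 26, 26, 25, 25, 14, 13, 13, 12, 6, 5, 5.
36U → rack 1 (remaining 12U)
31U → rack 2 (remaining 17U)
27U → rack 3 (remaining 21U)
26U → rack 4 (remaining 22U)
26U → rack 5 (remaining 22U)
25U → rack 6 (remaining 23U)
25U → rack 7 (remaining 23U)
14U → rack 2 (remaining 3U)
13U → rack 3 (remaining 8U)
13U → rack 4 (remaining 9U)
12U → rack 1 (remaining 0U)
6U → rack 3 (remaining 2U)
5U → rack 4 (remaining 4U)
5U → rack 5 (remaining 17U)

7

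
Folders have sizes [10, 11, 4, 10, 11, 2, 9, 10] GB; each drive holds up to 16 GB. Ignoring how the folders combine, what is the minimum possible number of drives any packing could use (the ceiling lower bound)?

Total size = 10 + 11 + 4 + 10 + 11 + 2 + 9 + 10 = 67 GB.
⌈67 / 16⌉ = 5.

5 drives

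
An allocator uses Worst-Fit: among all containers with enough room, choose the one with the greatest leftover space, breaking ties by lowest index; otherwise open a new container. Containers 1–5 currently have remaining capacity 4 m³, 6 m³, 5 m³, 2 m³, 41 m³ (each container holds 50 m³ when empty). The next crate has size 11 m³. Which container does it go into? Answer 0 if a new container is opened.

5

Containers with room: container 5 (41 m³).
Most room is container 5 with 41 m³ free.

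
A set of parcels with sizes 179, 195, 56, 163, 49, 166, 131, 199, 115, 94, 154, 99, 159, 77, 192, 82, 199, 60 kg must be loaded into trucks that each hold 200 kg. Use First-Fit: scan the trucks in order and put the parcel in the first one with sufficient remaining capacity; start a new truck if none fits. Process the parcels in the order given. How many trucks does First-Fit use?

179 kg → truck 1 (remaining 21 kg)
195 kg → truck 2 (remaining 5 kg)
56 kg → truck 3 (remaining 144 kg)
163 kg → truck 4 (remaining 37 kg)
49 kg → truck 3 (remaining 95 kg)
166 kg → truck 5 (remaining 34 kg)
131 kg → truck 6 (remaining 69 kg)
199 kg → truck 7 (remaining 1 kg)
115 kg → truck 8 (remaining 85 kg)
94 kg → truck 3 (remaining 1 kg)
154 kg → truck 9 (remaining 46 kg)
99 kg → truck 10 (remaining 101 kg)
159 kg → truck 11 (remaining 41 kg)
77 kg → truck 8 (remaining 8 kg)
192 kg → truck 12 (remaining 8 kg)
82 kg → truck 10 (remaining 19 kg)
199 kg → truck 13 (remaining 1 kg)
60 kg → truck 6 (remaining 9 kg)

13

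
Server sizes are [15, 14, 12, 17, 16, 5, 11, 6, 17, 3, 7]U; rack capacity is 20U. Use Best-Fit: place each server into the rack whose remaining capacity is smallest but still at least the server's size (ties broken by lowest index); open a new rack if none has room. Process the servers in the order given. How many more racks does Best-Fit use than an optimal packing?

Best-Fit: [15,5] [14,6] [12,7] [17,3] [16] [11] [17] → 7 racks.
Total size 123U; any packing needs at least ⌈123/20⌉ = 7 racks.
So 7 is already optimal.

0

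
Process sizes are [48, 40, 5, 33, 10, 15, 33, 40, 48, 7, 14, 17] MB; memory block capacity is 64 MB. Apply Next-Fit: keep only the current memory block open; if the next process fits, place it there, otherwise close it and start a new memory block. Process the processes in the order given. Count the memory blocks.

memory block 1: place 48 MB, 16 MB left
memory block 2: place 40 MB, 24 MB left
memory block 2: place 5 MB, 19 MB left
memory block 3: place 33 MB, 31 MB left
memory block 3: place 10 MB, 21 MB left
memory block 3: place 15 MB, 6 MB left
memory block 4: place 33 MB, 31 MB left
memory block 5: place 40 MB, 24 MB left
memory block 6: place 48 MB, 16 MB left
memory block 6: place 7 MB, 9 MB left
memory block 7: place 14 MB, 50 MB left
memory block 7: place 17 MB, 33 MB left
Final memory blocks: [48] [40,5] [33,10,15] [33] [40] [48,7] [14,17].

7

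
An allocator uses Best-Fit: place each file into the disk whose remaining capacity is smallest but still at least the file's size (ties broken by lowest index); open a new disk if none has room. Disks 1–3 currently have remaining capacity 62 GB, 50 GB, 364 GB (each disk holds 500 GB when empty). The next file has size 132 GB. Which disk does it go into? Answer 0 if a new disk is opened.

Disks with room: disk 3 (364 GB).
Tightest fit is disk 3 with 364 GB free.

3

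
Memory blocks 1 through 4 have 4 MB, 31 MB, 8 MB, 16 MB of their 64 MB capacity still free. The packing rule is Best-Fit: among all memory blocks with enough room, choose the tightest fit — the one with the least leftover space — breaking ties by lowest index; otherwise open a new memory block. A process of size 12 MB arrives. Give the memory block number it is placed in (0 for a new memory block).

Memory blocks with room: memory block 2 (31 MB), memory block 4 (16 MB).
Tightest fit is memory block 4 with 16 MB free.

4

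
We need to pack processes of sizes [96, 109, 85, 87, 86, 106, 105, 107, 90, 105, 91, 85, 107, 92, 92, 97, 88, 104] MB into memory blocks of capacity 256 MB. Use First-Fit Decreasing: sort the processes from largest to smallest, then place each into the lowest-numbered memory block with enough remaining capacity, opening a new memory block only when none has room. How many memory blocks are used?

9

Sorted descending: 109, 107, 107, 106, 105, 105, 104, 97, 96, 92, 92, 91, 90, 88, 87, 86, 85, 85.
109 MB → memory block 1 (remaining 147 MB)
107 MB → memory block 1 (remaining 40 MB)
107 MB → memory block 2 (remaining 149 MB)
106 MB → memory block 2 (remaining 43 MB)
105 MB → memory block 3 (remaining 151 MB)
105 MB → memory block 3 (remaining 46 MB)
104 MB → memory block 4 (remaining 152 MB)
97 MB → memory block 4 (remaining 55 MB)
96 MB → memory block 5 (remaining 160 MB)
92 MB → memory block 5 (remaining 68 MB)
92 MB → memory block 6 (remaining 164 MB)
91 MB → memory block 6 (remaining 73 MB)
90 MB → memory block 7 (remaining 166 MB)
88 MB → memory block 7 (remaining 78 MB)
87 MB → memory block 8 (remaining 169 MB)
86 MB → memory block 8 (remaining 83 MB)
85 MB → memory block 9 (remaining 171 MB)
85 MB → memory block 9 (remaining 86 MB)
Final memory blocks: [109,107] [107,106] [105,105] [104,97] [96,92] [92,91] [90,88] [87,86] [85,85].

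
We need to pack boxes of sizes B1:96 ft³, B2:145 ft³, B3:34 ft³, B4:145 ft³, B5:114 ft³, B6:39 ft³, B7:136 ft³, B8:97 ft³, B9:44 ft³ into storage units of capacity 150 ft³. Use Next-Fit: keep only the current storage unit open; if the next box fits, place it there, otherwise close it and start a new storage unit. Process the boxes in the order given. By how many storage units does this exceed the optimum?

Next-Fit: [96] [145] [34] [145] [114] [39] [136] [97,44] → 8 storage units.
Total size 850 ft³; any packing needs at least ⌈850/150⌉ = 6 storage units.
An optimal packing achieves that bound: [145] [145] [136] [114,34] [97,44] [96,39] → 6 storage units.
Excess: 8 − 6 = 2.

2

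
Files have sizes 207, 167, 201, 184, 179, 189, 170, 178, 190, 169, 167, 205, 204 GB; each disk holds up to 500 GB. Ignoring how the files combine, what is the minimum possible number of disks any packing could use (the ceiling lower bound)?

Total size = 207 + 167 + 201 + 184 + 179 + 189 + 170 + 178 + 190 + 169 + 167 + 205 + 204 = 2410 GB.
⌈2410 / 500⌉ = 5.

5 disks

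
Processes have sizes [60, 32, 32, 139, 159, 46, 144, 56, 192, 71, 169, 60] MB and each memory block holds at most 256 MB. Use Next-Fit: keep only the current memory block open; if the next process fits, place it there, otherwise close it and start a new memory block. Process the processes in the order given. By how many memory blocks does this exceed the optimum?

Next-Fit: [60,32,32] [139] [159,46] [144,56] [192] [71,169] [60] → 7 memory blocks.
Total size 1160 MB; any packing needs at least ⌈1160/256⌉ = 5 memory blocks.
An optimal packing achieves that bound: [192,60] [169,71] [159,60,32] [144,56,46] [139,32] → 5 memory blocks.
Excess: 7 − 5 = 2.

2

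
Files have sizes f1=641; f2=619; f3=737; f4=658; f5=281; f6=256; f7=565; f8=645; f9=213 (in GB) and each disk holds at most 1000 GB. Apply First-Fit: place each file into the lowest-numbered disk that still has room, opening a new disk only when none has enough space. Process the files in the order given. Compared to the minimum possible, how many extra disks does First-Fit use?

0

First-Fit: [641,281] [619,256] [737,213] [658] [565] [645] → 6 disks.
6 files exceed 500 GB (half the capacity), and no two of those can share a disk, so at least 6 disks are needed.
So 6 is already optimal.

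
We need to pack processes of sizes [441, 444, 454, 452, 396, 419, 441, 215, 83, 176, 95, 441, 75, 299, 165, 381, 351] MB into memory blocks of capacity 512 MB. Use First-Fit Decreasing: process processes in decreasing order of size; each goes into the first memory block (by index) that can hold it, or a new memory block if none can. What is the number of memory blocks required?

Sorted descending: 454, 452, 444, 441, 441, 441, 419, 396, 381, 351, 299, 215, 176, 165, 95, 83, 75.
Put 454 MB in memory block 1; 58 MB remain.
Put 452 MB in memory block 2; 60 MB remain.
Put 444 MB in memory block 3; 68 MB remain.
Put 441 MB in memory block 4; 71 MB remain.
Put 441 MB in memory block 5; 71 MB remain.
Put 441 MB in memory block 6; 71 MB remain.
Put 419 MB in memory block 7; 93 MB remain.
Put 396 MB in memory block 8; 116 MB remain.
Put 381 MB in memory block 9; 131 MB remain.
Put 351 MB in memory block 10; 161 MB remain.
Put 299 MB in memory block 11; 213 MB remain.
Put 215 MB in memory block 12; 297 MB remain.
Put 176 MB in memory block 11; 37 MB remain.
Put 165 MB in memory block 12; 132 MB remain.
Put 95 MB in memory block 8; 21 MB remain.
Put 83 MB in memory block 7; 10 MB remain.
Put 75 MB in memory block 9; 56 MB remain.

12 memory blocks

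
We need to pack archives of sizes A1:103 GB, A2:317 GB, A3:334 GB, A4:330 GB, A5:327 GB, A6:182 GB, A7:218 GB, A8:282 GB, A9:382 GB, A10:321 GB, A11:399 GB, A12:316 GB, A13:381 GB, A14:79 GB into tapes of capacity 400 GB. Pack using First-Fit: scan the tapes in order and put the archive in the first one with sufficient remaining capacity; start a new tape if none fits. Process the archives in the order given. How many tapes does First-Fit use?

tape 1: place A1 (103 GB), 297 GB left
tape 2: place A2 (317 GB), 83 GB left
tape 3: place A3 (334 GB), 66 GB left
tape 4: place A4 (330 GB), 70 GB left
tape 5: place A5 (327 GB), 73 GB left
tape 1: place A6 (182 GB), 115 GB left
tape 6: place A7 (218 GB), 182 GB left
tape 7: place A8 (282 GB), 118 GB left
tape 8: place A9 (382 GB), 18 GB left
tape 9: place A10 (321 GB), 79 GB left
tape 10: place A11 (399 GB), 1 GB left
tape 11: place A12 (316 GB), 84 GB left
tape 12: place A13 (381 GB), 19 GB left
tape 1: place A14 (79 GB), 36 GB left

12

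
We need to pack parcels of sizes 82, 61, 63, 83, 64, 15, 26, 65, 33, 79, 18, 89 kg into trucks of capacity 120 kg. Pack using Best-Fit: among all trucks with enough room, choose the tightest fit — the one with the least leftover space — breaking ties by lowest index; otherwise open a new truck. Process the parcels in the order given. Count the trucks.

truck 1: place 82 kg, 38 kg left
truck 2: place 61 kg, 59 kg left
truck 3: place 63 kg, 57 kg left
truck 4: place 83 kg, 37 kg left
truck 5: place 64 kg, 56 kg left
truck 4: place 15 kg, 22 kg left
truck 1: place 26 kg, 12 kg left
truck 6: place 65 kg, 55 kg left
truck 6: place 33 kg, 22 kg left
truck 7: place 79 kg, 41 kg left
truck 4: place 18 kg, 4 kg left
truck 8: place 89 kg, 31 kg left

8 trucks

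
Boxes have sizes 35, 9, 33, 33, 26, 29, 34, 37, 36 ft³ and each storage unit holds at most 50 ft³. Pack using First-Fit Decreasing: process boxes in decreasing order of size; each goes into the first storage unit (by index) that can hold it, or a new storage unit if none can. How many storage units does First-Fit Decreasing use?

8 storage units

Sorted descending: 37, 36, 35, 34, 33, 33, 29, 26, 9.
37 ft³ → storage unit 1 (remaining 13 ft³)
36 ft³ → storage unit 2 (remaining 14 ft³)
35 ft³ → storage unit 3 (remaining 15 ft³)
34 ft³ → storage unit 4 (remaining 16 ft³)
33 ft³ → storage unit 5 (remaining 17 ft³)
33 ft³ → storage unit 6 (remaining 17 ft³)
29 ft³ → storage unit 7 (remaining 21 ft³)
26 ft³ → storage unit 8 (remaining 24 ft³)
9 ft³ → storage unit 1 (remaining 4 ft³)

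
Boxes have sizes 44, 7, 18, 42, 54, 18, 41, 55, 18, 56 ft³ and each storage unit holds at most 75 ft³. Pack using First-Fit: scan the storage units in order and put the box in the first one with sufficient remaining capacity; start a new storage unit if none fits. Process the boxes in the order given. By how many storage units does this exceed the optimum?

First-Fit: [44,7,18] [42,18] [54,18] [41] [55] [56] → 6 storage units.
6 boxes exceed 37.5 ft³ (half the capacity), and no two of those can share a storage unit, so at least 6 storage units are needed.
So 6 is already optimal.

0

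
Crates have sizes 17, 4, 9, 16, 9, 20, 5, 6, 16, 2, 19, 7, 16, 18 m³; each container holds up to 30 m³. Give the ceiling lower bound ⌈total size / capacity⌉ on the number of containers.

6 containers

Total size = 17 + 4 + 9 + 16 + 9 + 20 + 5 + 6 + 16 + 2 + 19 + 7 + 16 + 18 = 164 m³.
⌈164 / 30⌉ = 6.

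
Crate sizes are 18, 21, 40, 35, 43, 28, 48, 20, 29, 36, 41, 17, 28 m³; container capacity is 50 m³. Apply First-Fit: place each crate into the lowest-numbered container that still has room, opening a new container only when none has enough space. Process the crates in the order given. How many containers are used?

container 1: place 18 m³, 32 m³ left
container 1: place 21 m³, 11 m³ left
container 2: place 40 m³, 10 m³ left
container 3: place 35 m³, 15 m³ left
container 4: place 43 m³, 7 m³ left
container 5: place 28 m³, 22 m³ left
container 6: place 48 m³, 2 m³ left
container 5: place 20 m³, 2 m³ left
container 7: place 29 m³, 21 m³ left
container 8: place 36 m³, 14 m³ left
container 9: place 41 m³, 9 m³ left
container 7: place 17 m³, 4 m³ left
container 10: place 28 m³, 22 m³ left

10 containers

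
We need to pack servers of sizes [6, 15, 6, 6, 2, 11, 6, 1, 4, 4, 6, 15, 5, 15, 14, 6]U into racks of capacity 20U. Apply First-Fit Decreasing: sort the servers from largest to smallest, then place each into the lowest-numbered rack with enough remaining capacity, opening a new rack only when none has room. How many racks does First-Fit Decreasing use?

7

Sorted descending: 15, 15, 15, 14, 11, 6, 6, 6, 6, 6, 6, 5, 4, 4, 2, 1.
rack 1: place 15U, 5U left
rack 2: place 15U, 5U left
rack 3: place 15U, 5U left
rack 4: place 14U, 6U left
rack 5: place 11U, 9U left
rack 4: place 6U, 0U left
rack 5: place 6U, 3U left
rack 6: place 6U, 14U left
rack 6: place 6U, 8U left
rack 6: place 6U, 2U left
rack 7: place 6U, 14U left
rack 1: place 5U, 0U left
rack 2: place 4U, 1U left
rack 3: place 4U, 1U left
rack 5: place 2U, 1U left
rack 2: place 1U, 0U left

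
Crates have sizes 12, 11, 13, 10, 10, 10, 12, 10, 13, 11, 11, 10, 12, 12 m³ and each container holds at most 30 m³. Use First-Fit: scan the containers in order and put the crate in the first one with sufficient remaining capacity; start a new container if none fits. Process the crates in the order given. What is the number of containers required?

7

Put 12 m³ in container 1; 18 m³ remain.
Put 11 m³ in container 1; 7 m³ remain.
Put 13 m³ in container 2; 17 m³ remain.
Put 10 m³ in container 2; 7 m³ remain.
Put 10 m³ in container 3; 20 m³ remain.
Put 10 m³ in container 3; 10 m³ remain.
Put 12 m³ in container 4; 18 m³ remain.
Put 10 m³ in container 3; 0 m³ remain.
Put 13 m³ in container 4; 5 m³ remain.
Put 11 m³ in container 5; 19 m³ remain.
Put 11 m³ in container 5; 8 m³ remain.
Put 10 m³ in container 6; 20 m³ remain.
Put 12 m³ in container 6; 8 m³ remain.
Put 12 m³ in container 7; 18 m³ remain.
Final containers: [12,11] [13,10] [10,10,10] [12,13] [11,11] [10,12] [12].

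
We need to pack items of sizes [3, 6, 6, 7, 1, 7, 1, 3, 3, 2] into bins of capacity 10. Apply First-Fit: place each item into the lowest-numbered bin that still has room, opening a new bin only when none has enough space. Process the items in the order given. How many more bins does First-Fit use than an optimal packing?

0

First-Fit: [3,6,1] [6,1,3] [7,3] [7,2] → 4 bins.
Total size 39; any packing needs at least ⌈39/10⌉ = 4 bins.
So 4 is already optimal.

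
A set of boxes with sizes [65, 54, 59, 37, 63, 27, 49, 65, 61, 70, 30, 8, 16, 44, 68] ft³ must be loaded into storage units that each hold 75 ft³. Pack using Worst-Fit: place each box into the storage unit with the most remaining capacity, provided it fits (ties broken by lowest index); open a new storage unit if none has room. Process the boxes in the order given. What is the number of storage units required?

65 ft³ → storage unit 1 (remaining 10 ft³)
54 ft³ → storage unit 2 (remaining 21 ft³)
59 ft³ → storage unit 3 (remaining 16 ft³)
37 ft³ → storage unit 4 (remaining 38 ft³)
63 ft³ → storage unit 5 (remaining 12 ft³)
27 ft³ → storage unit 4 (remaining 11 ft³)
49 ft³ → storage unit 6 (remaining 26 ft³)
65 ft³ → storage unit 7 (remaining 10 ft³)
61 ft³ → storage unit 8 (remaining 14 ft³)
70 ft³ → storage unit 9 (remaining 5 ft³)
30 ft³ → storage unit 10 (remaining 45 ft³)
8 ft³ → storage unit 10 (remaining 37 ft³)
16 ft³ → storage unit 10 (remaining 21 ft³)
44 ft³ → storage unit 11 (remaining 31 ft³)
68 ft³ → storage unit 12 (remaining 7 ft³)

12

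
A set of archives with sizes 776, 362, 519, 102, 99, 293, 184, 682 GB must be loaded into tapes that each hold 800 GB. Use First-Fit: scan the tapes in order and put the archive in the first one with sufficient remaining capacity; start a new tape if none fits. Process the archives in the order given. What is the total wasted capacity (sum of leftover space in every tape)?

983

776 GB → tape 1 (remaining 24 GB)
362 GB → tape 2 (remaining 438 GB)
519 GB → tape 3 (remaining 281 GB)
102 GB → tape 2 (remaining 336 GB)
99 GB → tape 2 (remaining 237 GB)
293 GB → tape 4 (remaining 507 GB)
184 GB → tape 2 (remaining 53 GB)
682 GB → tape 5 (remaining 118 GB)
5 tapes × 800 GB = 4000 GB; used 3017 GB; unused 983 GB.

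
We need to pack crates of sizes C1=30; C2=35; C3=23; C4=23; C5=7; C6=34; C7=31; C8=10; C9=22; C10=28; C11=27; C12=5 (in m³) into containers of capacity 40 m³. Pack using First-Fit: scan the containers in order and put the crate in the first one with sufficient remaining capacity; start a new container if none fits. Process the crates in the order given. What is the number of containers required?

9

container 1: place C1 (30 m³), 10 m³ left
container 2: place C2 (35 m³), 5 m³ left
container 3: place C3 (23 m³), 17 m³ left
container 4: place C4 (23 m³), 17 m³ left
container 1: place C5 (7 m³), 3 m³ left
container 5: place C6 (34 m³), 6 m³ left
container 6: place C7 (31 m³), 9 m³ left
container 3: place C8 (10 m³), 7 m³ left
container 7: place C9 (22 m³), 18 m³ left
container 8: place C10 (28 m³), 12 m³ left
container 9: place C11 (27 m³), 13 m³ left
container 2: place C12 (5 m³), 0 m³ left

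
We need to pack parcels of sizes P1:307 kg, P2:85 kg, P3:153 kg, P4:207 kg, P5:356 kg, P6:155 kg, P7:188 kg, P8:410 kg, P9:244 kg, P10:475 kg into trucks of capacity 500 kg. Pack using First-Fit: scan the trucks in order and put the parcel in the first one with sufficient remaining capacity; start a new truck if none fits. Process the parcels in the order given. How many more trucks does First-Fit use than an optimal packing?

1

First-Fit: [307,85] [153,207] [356] [155,188] [410] [244] [475] → 7 trucks.
Total size 2580 kg; any packing needs at least ⌈2580/500⌉ = 6 trucks.
An optimal packing achieves that bound: [475] [410,85] [356] [307,188] [244,207] [155,153] → 6 trucks.
Excess: 7 − 6 = 1.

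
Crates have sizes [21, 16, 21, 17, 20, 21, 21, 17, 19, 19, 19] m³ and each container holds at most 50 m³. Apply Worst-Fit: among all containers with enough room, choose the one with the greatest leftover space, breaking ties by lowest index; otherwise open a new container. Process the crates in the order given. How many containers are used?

6

container 1: place 21 m³, 29 m³ left
container 1: place 16 m³, 13 m³ left
container 2: place 21 m³, 29 m³ left
container 2: place 17 m³, 12 m³ left
container 3: place 20 m³, 30 m³ left
container 3: place 21 m³, 9 m³ left
container 4: place 21 m³, 29 m³ left
container 4: place 17 m³, 12 m³ left
container 5: place 19 m³, 31 m³ left
container 5: place 19 m³, 12 m³ left
container 6: place 19 m³, 31 m³ left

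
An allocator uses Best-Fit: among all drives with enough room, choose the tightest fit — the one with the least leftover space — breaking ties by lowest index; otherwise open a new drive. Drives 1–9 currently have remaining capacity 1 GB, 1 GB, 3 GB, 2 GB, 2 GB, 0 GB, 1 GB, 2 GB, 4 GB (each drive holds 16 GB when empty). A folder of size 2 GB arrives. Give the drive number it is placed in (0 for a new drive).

4

Drives with room: drive 3 (3 GB), drive 4 (2 GB), drive 5 (2 GB), drive 8 (2 GB), drive 9 (4 GB).
Tightest fit is drive 4 with 2 GB free.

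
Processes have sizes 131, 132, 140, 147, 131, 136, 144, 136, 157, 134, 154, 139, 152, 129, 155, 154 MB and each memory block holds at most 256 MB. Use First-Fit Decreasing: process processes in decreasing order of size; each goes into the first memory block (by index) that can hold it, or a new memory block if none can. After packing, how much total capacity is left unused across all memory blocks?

1825

Sorted descending: 157, 155, 154, 154, 152, 147, 144, 140, 139, 136, 136, 134, 132, 131, 131, 129.
Put 157 MB in memory block 1; 99 MB remain.
Put 155 MB in memory block 2; 101 MB remain.
Put 154 MB in memory block 3; 102 MB remain.
Put 154 MB in memory block 4; 102 MB remain.
Put 152 MB in memory block 5; 104 MB remain.
Put 147 MB in memory block 6; 109 MB remain.
Put 144 MB in memory block 7; 112 MB remain.
Put 140 MB in memory block 8; 116 MB remain.
Put 139 MB in memory block 9; 117 MB remain.
Put 136 MB in memory block 10; 120 MB remain.
Put 136 MB in memory block 11; 120 MB remain.
Put 134 MB in memory block 12; 122 MB remain.
Put 132 MB in memory block 13; 124 MB remain.
Put 131 MB in memory block 14; 125 MB remain.
Put 131 MB in memory block 15; 125 MB remain.
Put 129 MB in memory block 16; 127 MB remain.
16 memory blocks × 256 MB = 4096 MB; used 2271 MB; unused 1825 MB.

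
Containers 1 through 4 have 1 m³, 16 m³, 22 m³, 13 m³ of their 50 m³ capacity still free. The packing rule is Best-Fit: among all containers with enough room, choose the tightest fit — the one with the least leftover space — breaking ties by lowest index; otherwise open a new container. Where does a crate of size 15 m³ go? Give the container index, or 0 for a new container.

2

Containers with room: container 2 (16 m³), container 3 (22 m³).
Tightest fit is container 2 with 16 m³ free.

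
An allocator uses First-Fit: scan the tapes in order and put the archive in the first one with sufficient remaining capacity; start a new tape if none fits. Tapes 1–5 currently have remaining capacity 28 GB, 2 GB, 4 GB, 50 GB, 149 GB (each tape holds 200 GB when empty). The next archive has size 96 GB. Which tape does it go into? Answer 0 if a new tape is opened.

5

Tapes with room: tape 5 (149 GB).
The first with room is tape 5.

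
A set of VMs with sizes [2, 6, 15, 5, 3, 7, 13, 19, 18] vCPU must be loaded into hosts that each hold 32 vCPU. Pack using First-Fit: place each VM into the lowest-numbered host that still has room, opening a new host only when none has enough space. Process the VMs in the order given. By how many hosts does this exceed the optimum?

1

First-Fit: [2,6,15,5,3] [7,13] [19] [18] → 4 hosts.
Total size 88 vCPU; any packing needs at least ⌈88/32⌉ = 3 hosts.
An optimal packing achieves that bound: [19,13] [18,7,6] [15,5,3,2] → 3 hosts.
Excess: 4 − 3 = 1.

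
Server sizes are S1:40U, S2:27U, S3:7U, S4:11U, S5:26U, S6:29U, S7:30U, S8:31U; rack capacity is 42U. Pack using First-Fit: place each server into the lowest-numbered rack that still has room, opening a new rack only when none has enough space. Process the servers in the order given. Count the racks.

rack 1: place S1 (40U), 2U left
rack 2: place S2 (27U), 15U left
rack 2: place S3 (7U), 8U left
rack 3: place S4 (11U), 31U left
rack 3: place S5 (26U), 5U left
rack 4: place S6 (29U), 13U left
rack 5: place S7 (30U), 12U left
rack 6: place S8 (31U), 11U left
Final racks: [40] [27,7] [11,26] [29] [30] [31].

6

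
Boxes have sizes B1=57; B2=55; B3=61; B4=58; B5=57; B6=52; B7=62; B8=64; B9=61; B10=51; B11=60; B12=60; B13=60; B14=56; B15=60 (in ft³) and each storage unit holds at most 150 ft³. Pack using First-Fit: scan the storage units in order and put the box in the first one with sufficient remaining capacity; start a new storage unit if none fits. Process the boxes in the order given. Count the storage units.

storage unit 1: place B1 (57 ft³), 93 ft³ left
storage unit 1: place B2 (55 ft³), 38 ft³ left
storage unit 2: place B3 (61 ft³), 89 ft³ left
storage unit 2: place B4 (58 ft³), 31 ft³ left
storage unit 3: place B5 (57 ft³), 93 ft³ left
storage unit 3: place B6 (52 ft³), 41 ft³ left
storage unit 4: place B7 (62 ft³), 88 ft³ left
storage unit 4: place B8 (64 ft³), 24 ft³ left
storage unit 5: place B9 (61 ft³), 89 ft³ left
storage unit 5: place B10 (51 ft³), 38 ft³ left
storage unit 6: place B11 (60 ft³), 90 ft³ left
storage unit 6: place B12 (60 ft³), 30 ft³ left
storage unit 7: place B13 (60 ft³), 90 ft³ left
storage unit 7: place B14 (56 ft³), 34 ft³ left
storage unit 8: place B15 (60 ft³), 90 ft³ left

8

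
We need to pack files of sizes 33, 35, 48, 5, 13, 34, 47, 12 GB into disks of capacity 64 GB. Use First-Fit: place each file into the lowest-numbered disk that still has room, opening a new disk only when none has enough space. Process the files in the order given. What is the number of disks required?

Put 33 GB in disk 1; 31 GB remain.
Put 35 GB in disk 2; 29 GB remain.
Put 48 GB in disk 3; 16 GB remain.
Put 5 GB in disk 1; 26 GB remain.
Put 13 GB in disk 1; 13 GB remain.
Put 34 GB in disk 4; 30 GB remain.
Put 47 GB in disk 5; 17 GB remain.
Put 12 GB in disk 1; 1 GB remain.
Final disks: [33,5,13,12] [35] [48] [34] [47].

5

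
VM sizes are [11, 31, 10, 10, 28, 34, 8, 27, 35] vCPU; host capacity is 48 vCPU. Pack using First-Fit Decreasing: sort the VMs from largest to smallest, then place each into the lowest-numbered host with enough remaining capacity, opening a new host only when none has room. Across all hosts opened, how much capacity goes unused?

46

Sorted descending: 35, 34, 31, 28, 27, 11, 10, 10, 8.
Put 35 vCPU in host 1; 13 vCPU remain.
Put 34 vCPU in host 2; 14 vCPU remain.
Put 31 vCPU in host 3; 17 vCPU remain.
Put 28 vCPU in host 4; 20 vCPU remain.
Put 27 vCPU in host 5; 21 vCPU remain.
Put 11 vCPU in host 1; 2 vCPU remain.
Put 10 vCPU in host 2; 4 vCPU remain.
Put 10 vCPU in host 3; 7 vCPU remain.
Put 8 vCPU in host 4; 12 vCPU remain.
5 hosts × 48 vCPU = 240 vCPU; used 194 vCPU; unused 46 vCPU.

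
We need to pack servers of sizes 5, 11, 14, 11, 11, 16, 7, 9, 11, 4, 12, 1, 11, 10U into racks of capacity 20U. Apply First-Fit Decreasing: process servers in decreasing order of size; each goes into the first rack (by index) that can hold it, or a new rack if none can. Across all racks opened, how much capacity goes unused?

47

Sorted descending: 16, 14, 12, 11, 11, 11, 11, 11, 10, 9, 7, 5, 4, 1.
rack 1: place 16U, 4U left
rack 2: place 14U, 6U left
rack 3: place 12U, 8U left
rack 4: place 11U, 9U left
rack 5: place 11U, 9U left
rack 6: place 11U, 9U left
rack 7: place 11U, 9U left
rack 8: place 11U, 9U left
rack 9: place 10U, 10U left
rack 4: place 9U, 0U left
rack 3: place 7U, 1U left
rack 2: place 5U, 1U left
rack 1: place 4U, 0U left
rack 2: place 1U, 0U left
9 racks × 20U = 180U; used 133U; unused 47U.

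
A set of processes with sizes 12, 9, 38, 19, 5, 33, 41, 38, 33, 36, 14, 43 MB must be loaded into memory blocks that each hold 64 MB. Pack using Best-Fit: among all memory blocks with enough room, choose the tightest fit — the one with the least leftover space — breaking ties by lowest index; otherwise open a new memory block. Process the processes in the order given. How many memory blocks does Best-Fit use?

7

memory block 1: place 12 MB, 52 MB left
memory block 1: place 9 MB, 43 MB left
memory block 1: place 38 MB, 5 MB left
memory block 2: place 19 MB, 45 MB left
memory block 1: place 5 MB, 0 MB left
memory block 2: place 33 MB, 12 MB left
memory block 3: place 41 MB, 23 MB left
memory block 4: place 38 MB, 26 MB left
memory block 5: place 33 MB, 31 MB left
memory block 6: place 36 MB, 28 MB left
memory block 3: place 14 MB, 9 MB left
memory block 7: place 43 MB, 21 MB left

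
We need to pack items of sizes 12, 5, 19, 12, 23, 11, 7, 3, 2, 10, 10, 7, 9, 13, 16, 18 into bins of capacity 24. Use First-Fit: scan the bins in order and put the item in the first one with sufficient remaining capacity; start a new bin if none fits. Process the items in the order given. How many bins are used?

9 bins

Put 12 in bin 1; 12 remain.
Put 5 in bin 1; 7 remain.
Put 19 in bin 2; 5 remain.
Put 12 in bin 3; 12 remain.
Put 23 in bin 4; 1 remain.
Put 11 in bin 3; 1 remain.
Put 7 in bin 1; 0 remain.
Put 3 in bin 2; 2 remain.
Put 2 in bin 2; 0 remain.
Put 10 in bin 5; 14 remain.
Put 10 in bin 5; 4 remain.
Put 7 in bin 6; 17 remain.
Put 9 in bin 6; 8 remain.
Put 13 in bin 7; 11 remain.
Put 16 in bin 8; 8 remain.
Put 18 in bin 9; 6 remain.
Final bins: [12,5,7] [19,3,2] [12,11] [23] [10,10] [7,9] [13] [16] [18].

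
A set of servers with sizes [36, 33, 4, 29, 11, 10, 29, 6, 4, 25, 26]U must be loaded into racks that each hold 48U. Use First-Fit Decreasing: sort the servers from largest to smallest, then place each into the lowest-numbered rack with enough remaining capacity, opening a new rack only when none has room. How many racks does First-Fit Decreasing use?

6

Sorted descending: 36, 33, 29, 29, 26, 25, 11, 10, 6, 4, 4.
rack 1: place 36U, 12U left
rack 2: place 33U, 15U left
rack 3: place 29U, 19U left
rack 4: place 29U, 19U left
rack 5: place 26U, 22U left
rack 6: place 25U, 23U left
rack 1: place 11U, 1U left
rack 2: place 10U, 5U left
rack 3: place 6U, 13U left
rack 2: place 4U, 1U left
rack 3: place 4U, 9U left
Final racks: [36,11] [33,10,4] [29,6,4] [29] [26] [25].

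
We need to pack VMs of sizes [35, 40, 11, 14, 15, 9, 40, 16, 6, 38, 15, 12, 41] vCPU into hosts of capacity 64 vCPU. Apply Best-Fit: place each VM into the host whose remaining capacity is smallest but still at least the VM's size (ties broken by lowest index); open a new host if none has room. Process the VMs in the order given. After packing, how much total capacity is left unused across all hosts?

28

Put 35 vCPU in host 1; 29 vCPU remain.
Put 40 vCPU in host 2; 24 vCPU remain.
Put 11 vCPU in host 2; 13 vCPU remain.
Put 14 vCPU in host 1; 15 vCPU remain.
Put 15 vCPU in host 1; 0 vCPU remain.
Put 9 vCPU in host 2; 4 vCPU remain.
Put 40 vCPU in host 3; 24 vCPU remain.
Put 16 vCPU in host 3; 8 vCPU remain.
Put 6 vCPU in host 3; 2 vCPU remain.
Put 38 vCPU in host 4; 26 vCPU remain.
Put 15 vCPU in host 4; 11 vCPU remain.
Put 12 vCPU in host 5; 52 vCPU remain.
Put 41 vCPU in host 5; 11 vCPU remain.
5 hosts × 64 vCPU = 320 vCPU; used 292 vCPU; unused 28 vCPU.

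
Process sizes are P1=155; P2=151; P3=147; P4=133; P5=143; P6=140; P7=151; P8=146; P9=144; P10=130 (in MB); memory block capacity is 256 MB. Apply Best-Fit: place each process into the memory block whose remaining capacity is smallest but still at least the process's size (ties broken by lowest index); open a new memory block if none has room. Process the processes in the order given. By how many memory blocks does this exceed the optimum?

Best-Fit: [155] [151] [147] [133] [143] [140] [151] [146] [144] [130] → 10 memory blocks.
10 processes exceed 128 MB (half the capacity), and no two of those can share a memory block, so at least 10 memory blocks are needed.
So 10 is already optimal.

0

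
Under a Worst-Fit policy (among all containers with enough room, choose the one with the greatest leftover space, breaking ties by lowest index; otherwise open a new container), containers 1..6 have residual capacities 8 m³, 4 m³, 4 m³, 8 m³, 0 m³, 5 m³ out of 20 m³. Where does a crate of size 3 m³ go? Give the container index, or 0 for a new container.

Containers with room: container 1 (8 m³), container 2 (4 m³), container 3 (4 m³), container 4 (8 m³), container 6 (5 m³).
Most room is container 1 with 8 m³ free.

1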